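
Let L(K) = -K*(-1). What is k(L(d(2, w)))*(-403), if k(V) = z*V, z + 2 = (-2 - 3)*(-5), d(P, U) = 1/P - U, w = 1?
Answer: 9269/2 ≈ 4634.5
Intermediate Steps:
L(K) = K (L(K) = -(-1)*K = K)
z = 23 (z = -2 + (-2 - 3)*(-5) = -2 - 5*(-5) = -2 + 25 = 23)
k(V) = 23*V
k(L(d(2, w)))*(-403) = (23*(1/2 - 1*1))*(-403) = (23*(½ - 1))*(-403) = (23*(-½))*(-403) = -23/2*(-403) = 9269/2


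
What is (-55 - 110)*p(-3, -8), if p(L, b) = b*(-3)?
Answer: -3960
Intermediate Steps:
p(L, b) = -3*b
(-55 - 110)*p(-3, -8) = (-55 - 110)*(-3*(-8)) = -165*24 = -3960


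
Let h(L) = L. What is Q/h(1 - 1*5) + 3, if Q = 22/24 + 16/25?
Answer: 3133/1200 ≈ 2.6108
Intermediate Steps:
Q = 467/300 (Q = 22*(1/24) + 16*(1/25) = 11/12 + 16/25 = 467/300 ≈ 1.5567)
Q/h(1 - 1*5) + 3 = (467/300)/(1 - 1*5) + 3 = (467/300)/(1 - 5) + 3 = (467/300)/(-4) + 3 = -¼*467/300 + 3 = -467/1200 + 3 = 3133/1200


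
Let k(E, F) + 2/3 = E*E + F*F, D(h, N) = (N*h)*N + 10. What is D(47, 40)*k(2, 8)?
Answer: 5064140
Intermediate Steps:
D(h, N) = 10 + h*N**2 (D(h, N) = h*N**2 + 10 = 10 + h*N**2)
k(E, F) = -2/3 + E**2 + F**2 (k(E, F) = -2/3 + (E*E + F*F) = -2/3 + (E**2 + F**2) = -2/3 + E**2 + F**2)
D(47, 40)*k(2, 8) = (10 + 47*40**2)*(-2/3 + 2**2 + 8**2) = (10 + 47*1600)*(-2/3 + 4 + 64) = (10 + 75200)*(202/3) = 75210*(202/3) = 5064140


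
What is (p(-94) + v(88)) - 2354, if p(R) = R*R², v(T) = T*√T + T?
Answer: -832850 + 176*√22 ≈ -8.3202e+5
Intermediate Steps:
v(T) = T + T^(3/2) (v(T) = T^(3/2) + T = T + T^(3/2))
p(R) = R³
(p(-94) + v(88)) - 2354 = ((-94)³ + (88 + 88^(3/2))) - 2354 = (-830584 + (88 + 176*√22)) - 2354 = (-830496 + 176*√22) - 2354 = -832850 + 176*√22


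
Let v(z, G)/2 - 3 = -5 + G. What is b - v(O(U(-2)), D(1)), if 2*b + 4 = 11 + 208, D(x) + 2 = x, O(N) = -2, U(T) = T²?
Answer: 227/2 ≈ 113.50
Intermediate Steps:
D(x) = -2 + x
v(z, G) = -4 + 2*G (v(z, G) = 6 + 2*(-5 + G) = 6 + (-10 + 2*G) = -4 + 2*G)
b = 215/2 (b = -2 + (11 + 208)/2 = -2 + (½)*219 = -2 + 219/2 = 215/2 ≈ 107.50)
b - v(O(U(-2)), D(1)) = 215/2 - (-4 + 2*(-2 + 1)) = 215/2 - (-4 + 2*(-1)) = 215/2 - (-4 - 2) = 215/2 - 1*(-6) = 215/2 + 6 = 227/2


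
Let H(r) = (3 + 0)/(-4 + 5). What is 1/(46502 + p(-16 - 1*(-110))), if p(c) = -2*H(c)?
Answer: 1/46496 ≈ 2.1507e-5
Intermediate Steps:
H(r) = 3 (H(r) = 3/1 = 3*1 = 3)
p(c) = -6 (p(c) = -2*3 = -6)
1/(46502 + p(-16 - 1*(-110))) = 1/(46502 - 6) = 1/46496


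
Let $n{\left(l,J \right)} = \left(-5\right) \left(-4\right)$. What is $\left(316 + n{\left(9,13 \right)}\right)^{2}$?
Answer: $112896$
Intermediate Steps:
$n{\left(l,J \right)} = 20$
$\left(316 + n{\left(9,13 \right)}\right)^{2} = \left(316 + 20\right)^{2} = 336^{2} = 112896$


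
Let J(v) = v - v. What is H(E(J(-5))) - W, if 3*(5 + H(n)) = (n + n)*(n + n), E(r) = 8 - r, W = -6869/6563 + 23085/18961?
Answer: 29926500125/373323129 ≈ 80.162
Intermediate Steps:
J(v) = 0
W = 21263746/124441043 (W = -6869*1/6563 + 23085*(1/18961) = -6869/6563 + 23085/18961 = 21263746/124441043 ≈ 0.17087)
H(n) = -5 + 4*n**2/3 (H(n) = -5 + ((n + n)*(n + n))/3 = -5 + ((2*n)*(2*n))/3 = -5 + (4*n**2)/3 = -5 + 4*n**2/3)
H(E(J(-5))) - W = (-5 + 4*(8 - 1*0)**2/3) - 1*21263746/124441043 = (-5 + 4*(8 + 0)**2/3) - 21263746/124441043 = (-5 + (4/3)*8**2) - 21263746/124441043 = (-5 + (4/3)*64) - 21263746/124441043 = (-5 + 256/3) - 21263746/124441043 = 241/3 - 21263746/124441043 = 29926500125/373323129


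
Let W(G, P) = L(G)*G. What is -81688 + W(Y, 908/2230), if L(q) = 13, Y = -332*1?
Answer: -86004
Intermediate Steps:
Y = -332
W(G, P) = 13*G
-81688 + W(Y, 908/2230) = -81688 + 13*(-332) = -81688 - 4316 = -86004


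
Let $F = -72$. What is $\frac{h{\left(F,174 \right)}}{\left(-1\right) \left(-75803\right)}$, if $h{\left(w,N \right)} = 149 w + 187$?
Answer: $- \frac{10541}{75803} \approx -0.13906$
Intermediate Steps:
$h{\left(w,N \right)} = 187 + 149 w$
$\frac{h{\left(F,174 \right)}}{\left(-1\right) \left(-75803\right)} = \frac{187 + 149 \left(-72\right)}{\left(-1\right) \left(-75803\right)} = \frac{187 - 10728}{75803} = \left(-10541\right) \frac{1}{75803} = - \frac{10541}{75803}$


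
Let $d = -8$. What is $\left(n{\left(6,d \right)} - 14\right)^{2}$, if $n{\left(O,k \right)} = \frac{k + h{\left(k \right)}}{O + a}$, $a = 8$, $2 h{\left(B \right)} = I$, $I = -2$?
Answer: $\frac{42025}{196} \approx 214.41$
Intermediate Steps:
$h{\left(B \right)} = -1$ ($h{\left(B \right)} = \frac{1}{2} \left(-2\right) = -1$)
$n{\left(O,k \right)} = \frac{-1 + k}{8 + O}$ ($n{\left(O,k \right)} = \frac{k - 1}{O + 8} = \frac{-1 + k}{8 + O}$)
$\left(n{\left(6,d \right)} - 14\right)^{2} = \left(\frac{-1 - 8}{8 + 6} - 14\right)^{2} = \left(\frac{1}{14} \left(-9\right) - 14\right)^{2} = \left(- \frac{9}{14} - 14\right)^{2} = \left(- \frac{205}{14}\right)^{2} = \frac{42025}{196}$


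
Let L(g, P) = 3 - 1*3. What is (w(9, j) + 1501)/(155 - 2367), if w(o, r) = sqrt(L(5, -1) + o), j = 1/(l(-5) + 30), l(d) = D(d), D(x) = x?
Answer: -376/553 ≈ -0.67993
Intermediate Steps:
l(d) = d
L(g, P) = 0 (L(g, P) = 3 - 3 = 0)
j = 1/25 (j = 1/(-5 + 30) = 1/25 ≈ 0.040000)
w(o, r) = sqrt(o) (w(o, r) = sqrt(0 + o) = sqrt(o))
(w(9, j) + 1501)/(155 - 2367) = (sqrt(9) + 1501)/(155 - 2367) = (3 + 1501)/(-2212) = 1504*(-1/2212) = -376/553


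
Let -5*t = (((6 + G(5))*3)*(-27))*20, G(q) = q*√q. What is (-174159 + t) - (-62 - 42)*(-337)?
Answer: -207263 + 1620*√5 ≈ -2.0364e+5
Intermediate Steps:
G(q) = q^(3/2)
t = 1944 + 1620*√5 (t = -((6 + 5^(3/2))*3)*(-27)*20/5 = -((6 + 5*√5)*3)*(-27)*20/5 = -(18 + 15*√5)*(-27)*20/5 = -(-486 - 405*√5)*20/5 = -(-9720 - 8100*√5)/5 = 1944 + 1620*√5 ≈ 5566.4)
(-174159 + t) - (-62 - 42)*(-337) = (-174159 + (1944 + 1620*√5)) - (-62 - 42)*(-337) = (-172215 + 1620*√5) - (-104)*(-337) = (-172215 + 1620*√5) - 1*35048 = (-172215 + 1620*√5) - 35048 = -207263 + 1620*√5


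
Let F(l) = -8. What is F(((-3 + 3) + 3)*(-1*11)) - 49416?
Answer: -49424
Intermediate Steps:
F(((-3 + 3) + 3)*(-1*11)) - 49416 = -8 - 49416 = -49424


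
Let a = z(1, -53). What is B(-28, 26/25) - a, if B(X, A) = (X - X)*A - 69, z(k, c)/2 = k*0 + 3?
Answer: -75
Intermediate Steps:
z(k, c) = 6 (z(k, c) = 2*(k*0 + 3) = 2*(0 + 3) = 2*3 = 6)
a = 6
B(X, A) = -69 (B(X, A) = 0*A - 69 = 0 - 69 = -69)
B(-28, 26/25) - a = -69 - 1*6 = -69 - 6 = -75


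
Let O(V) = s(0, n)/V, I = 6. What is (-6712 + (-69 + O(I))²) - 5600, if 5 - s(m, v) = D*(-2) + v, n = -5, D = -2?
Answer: -7688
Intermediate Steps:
s(m, v) = 1 - v (s(m, v) = 5 - (-2*(-2) + v) = 5 - (4 + v) = 5 + (-4 - v) = 1 - v)
O(V) = 6/V (O(V) = (1 - 1*(-5))/V = (1 + 5)/V = 6/V)
(-6712 + (-69 + O(I))²) - 5600 = (-6712 + (-69 + 6/6)²) - 5600 = (-6712 + (-69 + 6*(⅙))²) - 5600 = (-6712 + (-69 + 1)²) - 5600 = (-6712 + (-68)²) - 5600 = (-6712 + 4624) - 5600 = -2088 - 5600 = -7688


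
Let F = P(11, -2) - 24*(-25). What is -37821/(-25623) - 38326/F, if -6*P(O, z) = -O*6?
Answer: -24587653/401427 ≈ -61.251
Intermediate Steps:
P(O, z) = O (P(O, z) = -(-O)*6/6 = -(-1)*O = O)
F = 611 (F = 11 - 24*(-25) = 11 + 600 = 611)
-37821/(-25623) - 38326/F = -37821/(-25623) - 38326/611 = -37821*(-1/25623) - 38326*1/611 = 12607/8541 - 38326/611 = -24587653/401427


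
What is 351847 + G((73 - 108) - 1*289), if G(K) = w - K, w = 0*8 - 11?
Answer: 352160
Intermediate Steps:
w = -11 (w = 0 - 11 = -11)
G(K) = -11 - K
351847 + G((73 - 108) - 1*289) = 351847 + (-11 - ((73 - 108) - 1*289)) = 351847 + (-11 - (-35 - 289)) = 351847 + (-11 - 1*(-324)) = 351847 + (-11 + 324) = 351847 + 313 = 352160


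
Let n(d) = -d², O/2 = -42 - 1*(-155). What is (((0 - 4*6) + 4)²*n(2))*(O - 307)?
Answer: 129600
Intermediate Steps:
O = 226 (O = 2*(-42 - 1*(-155)) = 2*(-42 + 155) = 2*113 = 226)
(((0 - 4*6) + 4)²*n(2))*(O - 307) = (((0 - 4*6) + 4)²*(-1*2²))*(226 - 307) = (((0 - 24) + 4)²*(-1*4))*(-81) = ((-24 + 4)²*(-4))*(-81) = ((-20)²*(-4))*(-81) = (400*(-4))*(-81) = -1600*(-81) = 129600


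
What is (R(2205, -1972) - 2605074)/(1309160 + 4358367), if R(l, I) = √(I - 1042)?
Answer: -2605074/5667527 + I*√3014/5667527 ≈ -0.45965 + 9.6867e-6*I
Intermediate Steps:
R(l, I) = √(-1042 + I)
(R(2205, -1972) - 2605074)/(1309160 + 4358367) = (√(-1042 - 1972) - 2605074)/(1309160 + 4358367) = (√(-3014) - 2605074)/5667527 = (I*√3014 - 2605074)*(1/5667527) = (-2605074 + I*√3014)*(1/5667527) = -2605074/5667527 + I*√3014/5667527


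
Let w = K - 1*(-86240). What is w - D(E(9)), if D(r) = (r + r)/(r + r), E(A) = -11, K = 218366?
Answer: 304605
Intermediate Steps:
D(r) = 1 (D(r) = (2*r)/((2*r)) = (2*r)*(1/(2*r)) = 1)
w = 304606 (w = 218366 - 1*(-86240) = 218366 + 86240 = 304606)
w - D(E(9)) = 304606 - 1*1 = 304606 - 1 = 304605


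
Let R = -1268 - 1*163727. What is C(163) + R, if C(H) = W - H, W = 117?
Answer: -165041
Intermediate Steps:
C(H) = 117 - H
R = -164995 (R = -1268 - 163727 = -164995)
C(163) + R = (117 - 1*163) - 164995 = (117 - 163) - 164995 = -46 - 164995 = -165041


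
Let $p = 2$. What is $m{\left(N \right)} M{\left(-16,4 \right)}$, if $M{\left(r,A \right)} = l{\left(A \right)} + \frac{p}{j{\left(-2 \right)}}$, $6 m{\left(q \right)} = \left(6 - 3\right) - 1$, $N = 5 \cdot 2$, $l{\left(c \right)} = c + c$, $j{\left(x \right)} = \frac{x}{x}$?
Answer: $\frac{10}{3} \approx 3.3333$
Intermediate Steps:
$j{\left(x \right)} = 1$
$l{\left(c \right)} = 2 c$
$N = 10$
$m{\left(q \right)} = \frac{1}{3}$ ($m{\left(q \right)} = \frac{\left(6 - 3\right) - 1}{6} = \frac{3 - 1}{6} = \frac{1}{6} \cdot 2 = \frac{1}{3}$)
$M{\left(r,A \right)} = 2 + 2 A$ ($M{\left(r,A \right)} = 2 A + \frac{2}{1} = 2 A + 2 \cdot 1 = 2 A + 2 = 2 + 2 A$)
$m{\left(N \right)} M{\left(-16,4 \right)} = \frac{2 + 2 \cdot 4}{3} = \frac{2 + 8}{3} = \frac{1}{3} \cdot 10 = \frac{10}{3}$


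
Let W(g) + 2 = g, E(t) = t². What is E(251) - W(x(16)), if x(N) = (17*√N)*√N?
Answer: 62731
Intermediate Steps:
x(N) = 17*N
W(g) = -2 + g
E(251) - W(x(16)) = 251² - (-2 + 17*16) = 63001 - (-2 + 272) = 63001 - 1*270 = 63001 - 270 = 62731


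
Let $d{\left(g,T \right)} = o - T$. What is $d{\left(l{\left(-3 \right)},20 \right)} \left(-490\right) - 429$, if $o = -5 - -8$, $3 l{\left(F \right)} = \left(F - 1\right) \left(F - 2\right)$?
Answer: $7901$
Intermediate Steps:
$l{\left(F \right)} = \frac{\left(-1 + F\right) \left(-2 + F\right)}{3}$ ($l{\left(F \right)} = \frac{\left(F - 1\right) \left(F - 2\right)}{3} = \frac{\left(-1 + F\right) \left(-2 + F\right)}{3}$)
$o = 3$ ($o = -5 + 8 = 3$)
$d{\left(g,T \right)} = 3 - T$
$d{\left(l{\left(-3 \right)},20 \right)} \left(-490\right) - 429 = \left(3 - 20\right) \left(-490\right) - 429 = \left(-17\right) \left(-490\right) - 429 = 8330 - 429 = 7901$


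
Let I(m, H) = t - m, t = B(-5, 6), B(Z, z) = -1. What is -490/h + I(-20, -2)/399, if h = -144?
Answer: 1739/504 ≈ 3.4504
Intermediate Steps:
t = -1
I(m, H) = -1 - m
-490/h + I(-20, -2)/399 = -490/(-144) + (-1 - 1*(-20))/399 = -490*(-1/144) + (-1 + 20)*(1/399) = 245/72 + 19*(1/399) = 245/72 + 1/21 = 1739/504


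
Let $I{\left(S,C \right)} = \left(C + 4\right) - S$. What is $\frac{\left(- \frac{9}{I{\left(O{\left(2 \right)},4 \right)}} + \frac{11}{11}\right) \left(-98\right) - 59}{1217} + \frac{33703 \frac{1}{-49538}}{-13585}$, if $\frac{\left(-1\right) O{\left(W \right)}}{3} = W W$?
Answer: $- \frac{37968858783}{409504514705} \approx -0.092719$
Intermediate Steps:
$O{\left(W \right)} = - 3 W^{2}$ ($O{\left(W \right)} = - 3 W W = - 3 W^{2}$)
$I{\left(S,C \right)} = 4 + C - S$ ($I{\left(S,C \right)} = \left(4 + C\right) - S = 4 + C - S$)
$\frac{\left(- \frac{9}{I{\left(O{\left(2 \right)},4 \right)}} + \frac{11}{11}\right) \left(-98\right) - 59}{1217} + \frac{33703 \frac{1}{-49538}}{-13585} = \frac{\left(- \frac{9}{4 + 4 - - 3 \cdot 2^{2}} + \frac{11}{11}\right) \left(-98\right) - 59}{1217} + \frac{33703 \frac{1}{-49538}}{-13585} = \left(\left(- \frac{9}{4 + 4 - \left(-3\right) 4} + 11 \cdot \frac{1}{11}\right) \left(-98\right) - 59\right) \frac{1}{1217} + 33703 \left(- \frac{1}{49538}\right) \left(- \frac{1}{13585}\right) = \left(\left(- \frac{9}{4 + 4 - -12} + 1\right) \left(-98\right) - 59\right) \frac{1}{1217} - - \frac{33703}{672973730} = \left(\left(- \frac{9}{4 + 4 + 12} + 1\right) \left(-98\right) - 59\right) \frac{1}{1217} + \frac{33703}{672973730} = \left(\left(- \frac{9}{20} + 1\right) \left(-98\right) - 59\right) \frac{1}{1217} + \frac{33703}{672973730} = \left(\frac{11}{20} \left(-98\right) - 59\right) \frac{1}{1217} + \frac{33703}{672973730} = \left(- \frac{539}{10} - 59\right) \frac{1}{1217} + \frac{33703}{672973730} = \left(- \frac{1129}{10}\right) \frac{1}{1217} + \frac{33703}{672973730} = - \frac{1129}{12170} + \frac{33703}{672973730} = - \frac{37968858783}{409504514705}$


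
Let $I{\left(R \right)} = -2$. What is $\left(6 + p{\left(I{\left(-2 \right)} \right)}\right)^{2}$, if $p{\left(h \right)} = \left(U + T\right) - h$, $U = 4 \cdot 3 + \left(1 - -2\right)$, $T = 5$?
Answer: $784$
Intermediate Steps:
$U = 15$ ($U = 12 + \left(1 + 2\right) = 12 + 3 = 15$)
$p{\left(h \right)} = 20 - h$ ($p{\left(h \right)} = \left(15 + 5\right) - h = 20 - h$)
$\left(6 + p{\left(I{\left(-2 \right)} \right)}\right)^{2} = \left(6 + \left(20 - -2\right)\right)^{2} = \left(6 + \left(20 + 2\right)\right)^{2} = \left(6 + 22\right)^{2} = 28^{2} = 784$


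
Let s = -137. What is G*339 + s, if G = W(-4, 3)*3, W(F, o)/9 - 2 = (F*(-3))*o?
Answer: 347677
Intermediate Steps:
W(F, o) = 18 - 27*F*o (W(F, o) = 18 + 9*((F*(-3))*o) = 18 + 9*((-3*F)*o) = 18 + 9*(-3*F*o) = 18 - 27*F*o)
G = 1026 (G = (18 - 27*(-4)*3)*3 = (18 + 324)*3 = 342*3 = 1026)
G*339 + s = 1026*339 - 137 = 347814 - 137 = 347677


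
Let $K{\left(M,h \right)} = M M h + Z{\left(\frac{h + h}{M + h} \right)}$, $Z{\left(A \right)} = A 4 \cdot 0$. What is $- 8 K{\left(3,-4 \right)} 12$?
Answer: $3456$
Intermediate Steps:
$Z{\left(A \right)} = 0$ ($Z{\left(A \right)} = 4 A 0 = 0$)
$K{\left(M,h \right)} = h M^{2}$ ($K{\left(M,h \right)} = M M h + 0 = M^{2} h + 0 = h M^{2} + 0 = h M^{2}$)
$- 8 K{\left(3,-4 \right)} 12 = - 8 \left(- 4 \cdot 3^{2}\right) 12 = - 8 \left(\left(-4\right) 9\right) 12 = \left(-8\right) \left(-36\right) 12 = 288 \cdot 12 = 3456$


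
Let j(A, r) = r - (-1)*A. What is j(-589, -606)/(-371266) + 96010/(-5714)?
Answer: -17819210215/1060706962 ≈ -16.799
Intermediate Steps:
j(A, r) = A + r (j(A, r) = r + A = A + r)
j(-589, -606)/(-371266) + 96010/(-5714) = (-589 - 606)/(-371266) + 96010/(-5714) = -1195*(-1/371266) + 96010*(-1/5714) = 1195/371266 - 48005/2857 = -17819210215/1060706962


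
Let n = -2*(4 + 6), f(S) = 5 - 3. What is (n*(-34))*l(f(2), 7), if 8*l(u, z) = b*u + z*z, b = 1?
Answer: 4335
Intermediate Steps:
f(S) = 2
l(u, z) = u/8 + z**2/8 (l(u, z) = (1*u + z*z)/8 = (u + z**2)/8 = u/8 + z**2/8)
n = -20 (n = -2*10 = -20)
(n*(-34))*l(f(2), 7) = (-20*(-34))*((1/8)*2 + (1/8)*7**2) = 680*(1/4 + (1/8)*49) = 680*(1/4 + 49/8) = 680*(51/8) = 4335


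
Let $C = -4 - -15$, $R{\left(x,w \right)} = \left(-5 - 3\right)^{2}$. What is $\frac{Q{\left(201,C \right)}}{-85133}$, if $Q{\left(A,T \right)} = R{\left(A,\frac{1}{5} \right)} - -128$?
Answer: $- \frac{192}{85133} \approx -0.0022553$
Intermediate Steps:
$R{\left(x,w \right)} = 64$ ($R{\left(x,w \right)} = \left(-8\right)^{2} = 64$)
$C = 11$ ($C = -4 + 15 = 11$)
$Q{\left(A,T \right)} = 192$ ($Q{\left(A,T \right)} = 64 - -128 = 64 + 128 = 192$)
$\frac{Q{\left(201,C \right)}}{-85133} = \frac{192}{-85133} = 192 \left(- \frac{1}{85133}\right) = - \frac{192}{85133}$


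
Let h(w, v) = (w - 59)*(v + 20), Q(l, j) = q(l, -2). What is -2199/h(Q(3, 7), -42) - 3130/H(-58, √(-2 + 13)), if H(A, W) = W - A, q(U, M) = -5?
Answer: -262981567/4721024 + 3130*√11/3353 ≈ -52.608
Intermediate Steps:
Q(l, j) = -5
h(w, v) = (-59 + w)*(20 + v)
-2199/h(Q(3, 7), -42) - 3130/H(-58, √(-2 + 13)) = -2199/(-1180 - 59*(-42) + 20*(-5) - 42*(-5)) - 3130/(√(-2 + 13) - 1*(-58)) = -2199/(-1180 + 2478 - 100 + 210) - 3130/(√11 + 58) = -2199/1408 - 3130/(58 + √11)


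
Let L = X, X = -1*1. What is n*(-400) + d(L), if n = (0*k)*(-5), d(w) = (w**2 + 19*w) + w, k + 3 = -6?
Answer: -19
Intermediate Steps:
k = -9 (k = -3 - 6 = -9)
X = -1
L = -1
d(w) = w**2 + 20*w
n = 0 (n = (0*(-9))*(-5) = 0*(-5) = 0)
n*(-400) + d(L) = 0*(-400) - (20 - 1) = 0 - 1*19 = 0 - 19 = -19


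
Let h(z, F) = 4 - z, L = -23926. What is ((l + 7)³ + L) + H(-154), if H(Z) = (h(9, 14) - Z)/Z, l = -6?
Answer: -3684599/154 ≈ -23926.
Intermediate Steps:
H(Z) = (-5 - Z)/Z (H(Z) = ((4 - 1*9) - Z)/Z = ((4 - 9) - Z)/Z = (-5 - Z)/Z)
((l + 7)³ + L) + H(-154) = ((-6 + 7)³ - 23926) + (-5 - 1*(-154))/(-154) = (1³ - 23926) - (-5 + 154)/154 = (1 - 23926) - 1/154*149 = -23925 - 149/154 = -3684599/154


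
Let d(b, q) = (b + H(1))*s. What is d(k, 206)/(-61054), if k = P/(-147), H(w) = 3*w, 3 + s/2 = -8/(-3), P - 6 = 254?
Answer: 181/13462407 ≈ 1.3445e-5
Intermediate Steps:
P = 260 (P = 6 + 254 = 260)
s = -⅔ (s = -6 + 2*(-8/(-3)) = -6 + 2*(-8*(-⅓)) = -6 + 2*(8/3) = -6 + 16/3 = -⅔ ≈ -0.66667)
k = -260/147 (k = 260/(-147) = 260*(-1/147) = -260/147 ≈ -1.7687)
d(b, q) = -2 - 2*b/3 (d(b, q) = (b + 3*1)*(-⅔) = (b + 3)*(-⅔) = (3 + b)*(-⅔) = -2 - 2*b/3)
d(k, 206)/(-61054) = (-2 - ⅔*(-260/147))/(-61054) = (-2 + 520/441)*(-1/61054) = -362/441*(-1/61054) = 181/13462407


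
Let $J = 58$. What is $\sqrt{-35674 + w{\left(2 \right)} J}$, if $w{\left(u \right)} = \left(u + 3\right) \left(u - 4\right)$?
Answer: $i \sqrt{36254} \approx 190.4 i$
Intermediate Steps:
$w{\left(u \right)} = \left(-4 + u\right) \left(3 + u\right)$ ($w{\left(u \right)} = \left(3 + u\right) \left(-4 + u\right) = \left(-4 + u\right) \left(3 + u\right)$)
$\sqrt{-35674 + w{\left(2 \right)} J} = \sqrt{-35674 + \left(-12 + 2^{2} - 2\right) 58} = \sqrt{-35674 + \left(-12 + 4 - 2\right) 58} = \sqrt{-35674 - 580} = \sqrt{-36254} = i \sqrt{36254}$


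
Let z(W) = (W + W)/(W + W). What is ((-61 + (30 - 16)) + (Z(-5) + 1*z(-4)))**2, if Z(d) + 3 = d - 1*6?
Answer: 3600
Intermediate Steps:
z(W) = 1 (z(W) = (2*W)/((2*W)) = (2*W)*(1/(2*W)) = 1)
Z(d) = -9 + d (Z(d) = -3 + (d - 1*6) = -3 + (d - 6) = -3 + (-6 + d) = -9 + d)
((-61 + (30 - 16)) + (Z(-5) + 1*z(-4)))**2 = ((-61 + (30 - 16)) + ((-9 - 5) + 1*1))**2 = ((-61 + 14) + (-14 + 1))**2 = (-47 - 13)**2 = (-60)**2 = 3600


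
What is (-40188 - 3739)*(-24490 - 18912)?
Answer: 1906519654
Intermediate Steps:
(-40188 - 3739)*(-24490 - 18912) = -43927*(-43402) = 1906519654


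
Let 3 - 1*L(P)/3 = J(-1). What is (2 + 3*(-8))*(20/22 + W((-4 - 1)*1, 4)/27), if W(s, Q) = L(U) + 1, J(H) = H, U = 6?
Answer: -826/27 ≈ -30.593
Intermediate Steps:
L(P) = 12 (L(P) = 9 - 3*(-1) = 9 + 3 = 12)
W(s, Q) = 13 (W(s, Q) = 12 + 1 = 13)
(2 + 3*(-8))*(20/22 + W((-4 - 1)*1, 4)/27) = (2 + 3*(-8))*(20/22 + 13/27) = (2 - 24)*(20*(1/22) + 13*(1/27)) = -22*(10/11 + 13/27) = -22*413/297 = -826/27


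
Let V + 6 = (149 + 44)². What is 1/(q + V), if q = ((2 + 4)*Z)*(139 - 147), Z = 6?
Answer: 1/36955 ≈ 2.7060e-5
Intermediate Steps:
V = 37243 (V = -6 + (149 + 44)² = -6 + 193² = -6 + 37249 = 37243)
q = -288 (q = ((2 + 4)*6)*(139 - 147) = (6*6)*(-8) = 36*(-8) = -288)
1/(q + V) = 1/(-288 + 37243) = 1/36955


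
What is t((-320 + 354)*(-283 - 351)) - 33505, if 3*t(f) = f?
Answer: -122071/3 ≈ -40690.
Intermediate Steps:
t(f) = f/3
t((-320 + 354)*(-283 - 351)) - 33505 = ((-320 + 354)*(-283 - 351))/3 - 33505 = (34*(-634))/3 - 33505 = (⅓)*(-21556) - 33505 = -21556/3 - 33505 = -122071/3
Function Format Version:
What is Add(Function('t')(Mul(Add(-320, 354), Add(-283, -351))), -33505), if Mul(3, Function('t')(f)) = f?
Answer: Rational(-122071, 3) ≈ -40690.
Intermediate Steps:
Function('t')(f) = Mul(Rational(1, 3), f)
Add(Function('t')(Mul(Add(-320, 354), Add(-283, -351))), -33505) = Add(Mul(Rational(1, 3), Mul(Add(-320, 354), Add(-283, -351))), -33505) = Add(Mul(Rational(1, 3), Mul(34, -634)), -33505) = Add(Mul(Rational(1, 3), -21556), -33505) = Add(Rational(-21556, 3), -33505) = Rational(-122071, 3)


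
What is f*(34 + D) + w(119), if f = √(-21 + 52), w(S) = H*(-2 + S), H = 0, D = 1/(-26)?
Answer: 883*√31/26 ≈ 189.09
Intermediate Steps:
D = -1/26 ≈ -0.038462
w(S) = 0 (w(S) = 0*(-2 + S) = 0)
f = √31 ≈ 5.5678
f*(34 + D) + w(119) = √31*(34 - 1/26) + 0 = √31*(883/26) + 0 = 883*√31/26 + 0 = 883*√31/26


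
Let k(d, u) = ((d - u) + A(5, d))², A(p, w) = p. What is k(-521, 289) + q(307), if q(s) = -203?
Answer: 647822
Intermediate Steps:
k(d, u) = (5 + d - u)² (k(d, u) = ((d - u) + 5)² = (5 + d - u)²)
k(-521, 289) + q(307) = (5 - 521 - 1*289)² - 203 = (5 - 521 - 289)² - 203 = (-805)² - 203 = 648025 - 203 = 647822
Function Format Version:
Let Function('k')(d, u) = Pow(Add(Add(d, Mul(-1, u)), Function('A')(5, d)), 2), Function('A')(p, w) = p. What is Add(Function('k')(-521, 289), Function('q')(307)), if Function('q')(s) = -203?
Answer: 647822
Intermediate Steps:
Function('k')(d, u) = Pow(Add(5, d, Mul(-1, u)), 2) (Function('k')(d, u) = Pow(Add(Add(d, Mul(-1, u)), 5), 2) = Pow(Add(5, d, Mul(-1, u)), 2))
Add(Function('k')(-521, 289), Function('q')(307)) = Add(Pow(Add(5, -521, Mul(-1, 289)), 2), -203) = Add(Pow(Add(5, -521, -289), 2), -203) = Add(Pow(-805, 2), -203) = Add(648025, -203) = 647822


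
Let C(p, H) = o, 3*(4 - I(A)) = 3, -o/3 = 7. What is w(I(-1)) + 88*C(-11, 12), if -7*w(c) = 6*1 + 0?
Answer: -12942/7 ≈ -1848.9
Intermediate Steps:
o = -21 (o = -3*7 = -21)
I(A) = 3 (I(A) = 4 - 1/3*3 = 4 - 1 = 3)
C(p, H) = -21
w(c) = -6/7 (w(c) = -(6*1 + 0)/7 = -(6 + 0)/7 = -1/7*6 = -6/7)
w(I(-1)) + 88*C(-11, 12) = -6/7 + 88*(-21) = -6/7 - 1848 = -12942/7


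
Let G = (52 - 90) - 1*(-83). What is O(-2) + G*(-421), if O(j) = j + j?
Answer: -18949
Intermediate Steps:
O(j) = 2*j
G = 45 (G = -38 + 83 = 45)
O(-2) + G*(-421) = 2*(-2) + 45*(-421) = -4 - 18945 = -18949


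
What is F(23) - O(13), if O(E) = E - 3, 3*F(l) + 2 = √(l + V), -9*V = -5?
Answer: -32/3 + 2*√53/9 ≈ -9.0489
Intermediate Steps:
V = 5/9 (V = -⅑*(-5) = 5/9 ≈ 0.55556)
F(l) = -⅔ + √(5/9 + l)/3 (F(l) = -⅔ + √(l + 5/9)/3 = -⅔ + √(5/9 + l)/3)
O(E) = -3 + E
F(23) - O(13) = (-⅔ + √(5 + 9*23)/9) - (-3 + 13) = (-⅔ + √(5 + 207)/9) - 1*10 = (-⅔ + √212/9) - 10 = (-⅔ + (2*√53)/9) - 10 = (-⅔ + 2*√53/9) - 10 = -32/3 + 2*√53/9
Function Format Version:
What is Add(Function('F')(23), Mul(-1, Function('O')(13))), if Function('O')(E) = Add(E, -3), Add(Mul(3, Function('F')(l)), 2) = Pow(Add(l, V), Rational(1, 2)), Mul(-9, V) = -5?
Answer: Add(Rational(-32, 3), Mul(Rational(2, 9), Pow(53, Rational(1, 2)))) ≈ -9.0489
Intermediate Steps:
V = Rational(5, 9) (V = Mul(Rational(-1, 9), -5) = Rational(5, 9) ≈ 0.55556)
Function('F')(l) = Add(Rational(-2, 3), Mul(Rational(1, 3), Pow(Add(Rational(5, 9), l), Rational(1, 2)))) (Function('F')(l) = Add(Rational(-2, 3), Mul(Rational(1, 3), Pow(Add(l, Rational(5, 9)), Rational(1, 2)))) = Add(Rational(-2, 3), Mul(Rational(1, 3), Pow(Add(Rational(5, 9), l), Rational(1, 2)))))
Function('O')(E) = Add(-3, E)
Add(Function('F')(23), Mul(-1, Function('O')(13))) = Add(Add(Rational(-2, 3), Mul(Rational(1, 9), Pow(Add(5, Mul(9, 23)), Rational(1, 2)))), Mul(-1, Add(-3, 13))) = Add(Add(Rational(-2, 3), Mul(Rational(1, 9), Pow(Add(5, 207), Rational(1, 2)))), Mul(-1, 10)) = Add(Add(Rational(-2, 3), Mul(Rational(1, 9), Pow(212, Rational(1, 2)))), -10) = Add(Add(Rational(-2, 3), Mul(Rational(1, 9), Mul(2, Pow(53, Rational(1, 2))))), -10) = Add(Add(Rational(-2, 3), Mul(Rational(2, 9), Pow(53, Rational(1, 2)))), -10) = Add(Rational(-32, 3), Mul(Rational(2, 9), Pow(53, Rational(1, 2))))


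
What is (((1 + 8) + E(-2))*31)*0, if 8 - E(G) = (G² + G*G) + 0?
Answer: 0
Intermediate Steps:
E(G) = 8 - 2*G² (E(G) = 8 - ((G² + G*G) + 0) = 8 - ((G² + G²) + 0) = 8 - (2*G² + 0) = 8 - 2*G²)
(((1 + 8) + E(-2))*31)*0 = (((1 + 8) + (8 - 2*(-2)²))*31)*0 = ((9 + (8 - 2*4))*31)*0 = ((9 + (8 - 8))*31)*0 = ((9 + 0)*31)*0 = (9*31)*0 = 279*0 = 0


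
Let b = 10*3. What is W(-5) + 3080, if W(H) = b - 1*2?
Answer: 3108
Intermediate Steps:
b = 30
W(H) = 28 (W(H) = 30 - 1*2 = 30 - 2 = 28)
W(-5) + 3080 = 28 + 3080 = 3108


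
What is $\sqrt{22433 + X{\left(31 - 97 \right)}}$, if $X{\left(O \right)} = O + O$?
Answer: $\sqrt{22301} \approx 149.34$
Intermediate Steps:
$X{\left(O \right)} = 2 O$
$\sqrt{22433 + X{\left(31 - 97 \right)}} = \sqrt{22433 + 2 \left(31 - 97\right)} = \sqrt{22433 + 2 \left(-66\right)} = \sqrt{22433 - 132} = \sqrt{22301}$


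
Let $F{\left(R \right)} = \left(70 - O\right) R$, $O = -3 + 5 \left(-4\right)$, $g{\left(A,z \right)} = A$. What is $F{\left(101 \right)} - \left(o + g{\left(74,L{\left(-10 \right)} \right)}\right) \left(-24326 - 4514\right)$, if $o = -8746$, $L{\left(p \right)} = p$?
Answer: $-250091087$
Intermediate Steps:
$O = -23$ ($O = -3 - 20 = -23$)
$F{\left(R \right)} = 93 R$ ($F{\left(R \right)} = \left(70 - -23\right) R = \left(70 + 23\right) R = 93 R$)
$F{\left(101 \right)} - \left(o + g{\left(74,L{\left(-10 \right)} \right)}\right) \left(-24326 - 4514\right) = 93 \cdot 101 - \left(-8746 + 74\right) \left(-24326 - 4514\right) = 9393 - \left(-8672\right) \left(-28840\right) = 9393 - 250100480 = -250091087$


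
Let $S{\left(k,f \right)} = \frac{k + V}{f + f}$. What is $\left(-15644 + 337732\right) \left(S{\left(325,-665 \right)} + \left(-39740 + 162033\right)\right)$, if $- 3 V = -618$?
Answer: $\frac{1378614271684}{35} \approx 3.9389 \cdot 10^{10}$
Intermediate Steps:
$V = 206$ ($V = \left(- \frac{1}{3}\right) \left(-618\right) = 206$)
$S{\left(k,f \right)} = \frac{206 + k}{2 f}$ ($S{\left(k,f \right)} = \frac{k + 206}{f + f} = \frac{206 + k}{2 f}$)
$\left(-15644 + 337732\right) \left(S{\left(325,-665 \right)} + \left(-39740 + 162033\right)\right) = \left(-15644 + 337732\right) \left(\frac{206 + 325}{2 \left(-665\right)} + \left(-39740 + 162033\right)\right) = 322088 \left(\frac{1}{2} \left(- \frac{1}{665}\right) 531 + 122293\right) = 322088 \left(- \frac{531}{1330} + 122293\right) = 322088 \cdot \frac{162649159}{1330} = \frac{1378614271684}{35}$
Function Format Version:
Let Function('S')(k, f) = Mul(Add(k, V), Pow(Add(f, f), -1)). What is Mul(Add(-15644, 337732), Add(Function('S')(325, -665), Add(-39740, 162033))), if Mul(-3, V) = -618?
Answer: Rational(1378614271684, 35) ≈ 3.9389e+10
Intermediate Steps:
V = 206 (V = Mul(Rational(-1, 3), -618) = 206)
Function('S')(k, f) = Mul(Rational(1, 2), Pow(f, -1), Add(206, k)) (Function('S')(k, f) = Mul(Add(k, 206), Pow(Add(f, f), -1)) = Mul(Add(206, k), Pow(Mul(2, f), -1)) = Mul(Add(206, k), Mul(Rational(1, 2), Pow(f, -1))) = Mul(Rational(1, 2), Pow(f, -1), Add(206, k)))
Mul(Add(-15644, 337732), Add(Function('S')(325, -665), Add(-39740, 162033))) = Mul(Add(-15644, 337732), Add(Mul(Rational(1, 2), Pow(-665, -1), Add(206, 325)), Add(-39740, 162033))) = Mul(322088, Add(Mul(Rational(1, 2), Rational(-1, 665), 531), 122293)) = Mul(322088, Add(Rational(-531, 1330), 122293)) = Mul(322088, Rational(162649159, 1330)) = Rational(1378614271684, 35)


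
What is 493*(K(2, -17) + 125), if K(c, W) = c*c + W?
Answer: 55216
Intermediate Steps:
K(c, W) = W + c**2 (K(c, W) = c**2 + W = W + c**2)
493*(K(2, -17) + 125) = 493*((-17 + 2**2) + 125) = 493*((-17 + 4) + 125) = 493*(-13 + 125) = 493*112 = 55216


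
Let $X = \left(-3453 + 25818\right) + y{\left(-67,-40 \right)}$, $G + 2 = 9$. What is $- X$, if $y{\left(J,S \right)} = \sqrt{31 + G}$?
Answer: $-22365 - \sqrt{38} \approx -22371.0$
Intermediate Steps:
$G = 7$ ($G = -2 + 9 = 7$)
$y{\left(J,S \right)} = \sqrt{38}$ ($y{\left(J,S \right)} = \sqrt{31 + 7} = \sqrt{38}$)
$X = 22365 + \sqrt{38}$ ($X = \left(-3453 + 25818\right) + \sqrt{38} = 22365 + \sqrt{38} \approx 22371.0$)
$- X = - (22365 + \sqrt{38}) = -22365 - \sqrt{38}$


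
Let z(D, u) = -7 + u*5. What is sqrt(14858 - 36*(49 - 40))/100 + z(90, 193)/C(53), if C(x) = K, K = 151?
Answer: 958/151 + 13*sqrt(86)/100 ≈ 7.5499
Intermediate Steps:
C(x) = 151
z(D, u) = -7 + 5*u
sqrt(14858 - 36*(49 - 40))/100 + z(90, 193)/C(53) = sqrt(14858 - 36*(49 - 40))/100 + (-7 + 5*193)/151 = sqrt(14858 - 36*9)*(1/100) + (-7 + 965)*(1/151) = sqrt(14858 - 324)*(1/100) + 958*(1/151) = sqrt(14534)*(1/100) + 958/151 = (13*sqrt(86))*(1/100) + 958/151 = 13*sqrt(86)/100 + 958/151 = 958/151 + 13*sqrt(86)/100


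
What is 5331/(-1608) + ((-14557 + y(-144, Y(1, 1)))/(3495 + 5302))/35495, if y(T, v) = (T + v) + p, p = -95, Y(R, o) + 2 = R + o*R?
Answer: -554875318811/167365740040 ≈ -3.3153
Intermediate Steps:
Y(R, o) = -2 + R + R*o (Y(R, o) = -2 + (R + o*R) = -2 + (R + R*o) = -2 + R + R*o)
y(T, v) = -95 + T + v (y(T, v) = (T + v) - 95 = -95 + T + v)
5331/(-1608) + ((-14557 + y(-144, Y(1, 1)))/(3495 + 5302))/35495 = 5331/(-1608) + ((-14557 + (-95 - 144 + (-2 + 1 + 1*1)))/(3495 + 5302))/35495 = 5331*(-1/1608) + ((-14557 + (-95 - 144 + (-2 + 1 + 1)))/8797)*(1/35495) = -1777/536 + ((-14557 + (-95 - 144 + 0))*(1/8797))*(1/35495) = -1777/536 + ((-14557 - 239)*(1/8797))*(1/35495) = -1777/536 - 14796*1/8797*(1/35495) = -1777/536 - 14796/8797*1/35495 = -1777/536 - 14796/312249515 = -554875318811/167365740040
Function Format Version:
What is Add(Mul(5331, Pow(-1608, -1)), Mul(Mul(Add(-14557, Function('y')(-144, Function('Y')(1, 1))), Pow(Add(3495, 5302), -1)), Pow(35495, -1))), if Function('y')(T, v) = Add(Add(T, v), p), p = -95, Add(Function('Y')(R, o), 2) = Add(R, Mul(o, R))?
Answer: Rational(-554875318811, 167365740040) ≈ -3.3153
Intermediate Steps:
Function('Y')(R, o) = Add(-2, R, Mul(R, o)) (Function('Y')(R, o) = Add(-2, Add(R, Mul(o, R))) = Add(-2, Add(R, Mul(R, o))) = Add(-2, R, Mul(R, o)))
Function('y')(T, v) = Add(-95, T, v) (Function('y')(T, v) = Add(Add(T, v), -95) = Add(-95, T, v))
Add(Mul(5331, Pow(-1608, -1)), Mul(Mul(Add(-14557, Function('y')(-144, Function('Y')(1, 1))), Pow(Add(3495, 5302), -1)), Pow(35495, -1))) = Add(Mul(5331, Pow(-1608, -1)), Mul(Mul(Add(-14557, Add(-95, -144, Add(-2, 1, Mul(1, 1)))), Pow(Add(3495, 5302), -1)), Pow(35495, -1))) = Add(Mul(5331, Rational(-1, 1608)), Mul(Mul(Add(-14557, Add(-95, -144, Add(-2, 1, 1))), Pow(8797, -1)), Rational(1, 35495))) = Add(Rational(-1777, 536), Mul(Mul(Add(-14557, Add(-95, -144, 0)), Rational(1, 8797)), Rational(1, 35495))) = Add(Rational(-1777, 536), Mul(Mul(Add(-14557, -239), Rational(1, 8797)), Rational(1, 35495))) = Add(Rational(-1777, 536), Mul(Mul(-14796, Rational(1, 8797)), Rational(1, 35495))) = Add(Rational(-1777, 536), Mul(Rational(-14796, 8797), Rational(1, 35495))) = Add(Rational(-1777, 536), Rational(-14796, 312249515)) = Rational(-554875318811, 167365740040)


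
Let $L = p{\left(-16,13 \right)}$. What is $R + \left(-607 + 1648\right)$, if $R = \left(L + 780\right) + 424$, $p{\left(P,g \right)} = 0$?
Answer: $2245$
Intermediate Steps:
$L = 0$
$R = 1204$ ($R = \left(0 + 780\right) + 424 = 780 + 424 = 1204$)
$R + \left(-607 + 1648\right) = 1204 + \left(-607 + 1648\right) = 1204 + 1041 = 2245$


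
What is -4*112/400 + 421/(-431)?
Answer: -22593/10775 ≈ -2.0968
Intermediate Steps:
-4*112/400 + 421/(-431) = -448*1/400 + 421*(-1/431) = -28/25 - 421/431 = -22593/10775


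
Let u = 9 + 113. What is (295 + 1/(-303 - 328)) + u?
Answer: 263126/631 ≈ 417.00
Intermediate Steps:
u = 122
(295 + 1/(-303 - 328)) + u = (295 + 1/(-303 - 328)) + 122 = (295 + 1/(-631)) + 122 = (295 - 1/631) + 122 = 186144/631 + 122 = 263126/631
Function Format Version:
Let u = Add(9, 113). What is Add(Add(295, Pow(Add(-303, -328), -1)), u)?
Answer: Rational(263126, 631) ≈ 417.00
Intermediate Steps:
u = 122
Add(Add(295, Pow(Add(-303, -328), -1)), u) = Add(Add(295, Pow(Add(-303, -328), -1)), 122) = Add(Add(295, Pow(-631, -1)), 122) = Add(Add(295, Rational(-1, 631)), 122) = Add(Rational(186144, 631), 122) = Rational(263126, 631)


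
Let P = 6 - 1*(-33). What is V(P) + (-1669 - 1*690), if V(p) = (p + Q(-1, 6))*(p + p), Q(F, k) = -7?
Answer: 137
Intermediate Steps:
P = 39 (P = 6 + 33 = 39)
V(p) = 2*p*(-7 + p) (V(p) = (p - 7)*(p + p) = (-7 + p)*(2*p) = 2*p*(-7 + p))
V(P) + (-1669 - 1*690) = 2*39*(-7 + 39) + (-1669 - 1*690) = 2*39*32 + (-1669 - 690) = 2496 - 2359 = 137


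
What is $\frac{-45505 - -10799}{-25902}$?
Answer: $\frac{17353}{12951} \approx 1.3399$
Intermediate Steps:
$\frac{-45505 - -10799}{-25902} = \left(-45505 + 10799\right) \left(- \frac{1}{25902}\right) = \left(-34706\right) \left(- \frac{1}{25902}\right) = \frac{17353}{12951}$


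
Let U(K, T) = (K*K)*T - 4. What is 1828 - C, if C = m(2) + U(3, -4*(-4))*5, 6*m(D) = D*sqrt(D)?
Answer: 1128 - sqrt(2)/3 ≈ 1127.5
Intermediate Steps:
U(K, T) = -4 + T*K**2 (U(K, T) = K**2*T - 4 = T*K**2 - 4 = -4 + T*K**2)
m(D) = D**(3/2)/6 (m(D) = (D*sqrt(D))/6 = D**(3/2)/6)
C = 700 + sqrt(2)/3 (C = 2**(3/2)/6 + (-4 - 4*(-4)*3**2)*5 = (2*sqrt(2))/6 + (-4 + 16*9)*5 = sqrt(2)/3 + (-4 + 144)*5 = sqrt(2)/3 + 140*5 = sqrt(2)/3 + 700 = 700 + sqrt(2)/3 ≈ 700.47)
1828 - C = 1828 - (700 + sqrt(2)/3) = 1828 + (-700 - sqrt(2)/3) = 1128 - sqrt(2)/3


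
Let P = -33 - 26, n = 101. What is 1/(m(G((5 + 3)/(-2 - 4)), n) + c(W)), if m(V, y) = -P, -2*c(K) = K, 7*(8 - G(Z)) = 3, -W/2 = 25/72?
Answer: 72/4273 ≈ 0.016850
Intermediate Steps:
W = -25/36 (W = -50/72 = -2*25/72 = -25/36 ≈ -0.69444)
G(Z) = 53/7 (G(Z) = 8 - ⅐*3 = 8 - 3/7 = 53/7)
c(K) = -K/2
P = -59
m(V, y) = 59 (m(V, y) = -1*(-59) = 59)
1/(m(G((5 + 3)/(-2 - 4)), n) + c(W)) = 1/(59 - ½*(-25/36)) = 1/(59 + 25/72) = 1/(4273/72) = 72/4273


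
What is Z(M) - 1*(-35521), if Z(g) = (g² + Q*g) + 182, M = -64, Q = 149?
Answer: 30263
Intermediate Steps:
Z(g) = 182 + g² + 149*g (Z(g) = (g² + 149*g) + 182 = 182 + g² + 149*g)
Z(M) - 1*(-35521) = (182 + (-64)² + 149*(-64)) - 1*(-35521) = (182 + 4096 - 9536) + 35521 = -5258 + 35521 = 30263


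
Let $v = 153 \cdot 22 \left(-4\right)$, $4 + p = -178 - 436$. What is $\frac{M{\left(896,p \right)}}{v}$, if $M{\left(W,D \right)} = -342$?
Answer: $\frac{19}{748} \approx 0.025401$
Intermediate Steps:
$p = -618$ ($p = -4 - 614 = -618$)
$v = -13464$ ($v = 153 \left(-88\right) = -13464$)
$\frac{M{\left(896,p \right)}}{v} = - \frac{342}{-13464} = \left(-342\right) \left(- \frac{1}{13464}\right) = \frac{19}{748}$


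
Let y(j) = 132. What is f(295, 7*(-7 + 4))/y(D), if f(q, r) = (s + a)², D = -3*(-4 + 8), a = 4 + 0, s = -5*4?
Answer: 64/33 ≈ 1.9394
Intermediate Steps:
s = -20
a = 4
D = -12 (D = -3*4 = -12)
f(q, r) = 256 (f(q, r) = (-20 + 4)² = (-16)² = 256)
f(295, 7*(-7 + 4))/y(D) = 256/132 = 256*(1/132) = 64/33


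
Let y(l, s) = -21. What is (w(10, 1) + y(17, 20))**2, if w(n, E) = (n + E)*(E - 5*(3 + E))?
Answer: 52900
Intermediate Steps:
w(n, E) = (-15 - 4*E)*(E + n) (w(n, E) = (E + n)*(E + (-15 - 5*E)) = (E + n)*(-15 - 4*E) = (-15 - 4*E)*(E + n))
(w(10, 1) + y(17, 20))**2 = ((-15*1 - 15*10 - 4*1**2 - 4*1*10) - 21)**2 = ((-15 - 150 - 4*1 - 40) - 21)**2 = ((-15 - 150 - 4 - 40) - 21)**2 = (-209 - 21)**2 = (-230)**2 = 52900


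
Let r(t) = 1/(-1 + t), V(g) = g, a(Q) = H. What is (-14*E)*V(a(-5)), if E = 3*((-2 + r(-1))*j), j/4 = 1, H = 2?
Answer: 840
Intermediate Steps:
a(Q) = 2
j = 4 (j = 4*1 = 4)
E = -30 (E = 3*((-2 + 1/(-1 - 1))*4) = 3*((-2 + 1/(-2))*4) = 3*((-2 - 1/2)*4) = 3*(-5/2*4) = 3*(-10) = -30)
(-14*E)*V(a(-5)) = -14*(-30)*2 = 420*2 = 840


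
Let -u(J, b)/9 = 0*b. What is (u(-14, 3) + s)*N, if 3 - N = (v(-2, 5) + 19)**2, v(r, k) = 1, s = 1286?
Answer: -510542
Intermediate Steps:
u(J, b) = 0 (u(J, b) = -0*b = -9*0 = 0)
N = -397 (N = 3 - (1 + 19)**2 = 3 - 1*20**2 = 3 - 1*400 = 3 - 400 = -397)
(u(-14, 3) + s)*N = (0 + 1286)*(-397) = 1286*(-397) = -510542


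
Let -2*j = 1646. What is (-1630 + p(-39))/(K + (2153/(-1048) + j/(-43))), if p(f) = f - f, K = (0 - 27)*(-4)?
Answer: -73454320/5636837 ≈ -13.031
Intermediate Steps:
K = 108 (K = -27*(-4) = 108)
j = -823 (j = -½*1646 = -823)
p(f) = 0
(-1630 + p(-39))/(K + (2153/(-1048) + j/(-43))) = (-1630 + 0)/(108 + (2153/(-1048) - 823/(-43))) = -1630/(108 + (2153*(-1/1048) - 823*(-1/43))) = -1630/(108 + (-2153/1048 + 823/43)) = -1630/(108 + 769925/45064) = -1630/5636837/45064 = -1630*45064/5636837 = -73454320/5636837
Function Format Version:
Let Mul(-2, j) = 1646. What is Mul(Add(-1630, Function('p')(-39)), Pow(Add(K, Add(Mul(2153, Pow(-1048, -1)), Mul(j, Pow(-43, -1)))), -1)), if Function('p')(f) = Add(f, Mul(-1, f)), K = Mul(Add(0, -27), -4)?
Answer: Rational(-73454320, 5636837) ≈ -13.031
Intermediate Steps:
K = 108 (K = Mul(-27, -4) = 108)
j = -823 (j = Mul(Rational(-1, 2), 1646) = -823)
Function('p')(f) = 0
Mul(Add(-1630, Function('p')(-39)), Pow(Add(K, Add(Mul(2153, Pow(-1048, -1)), Mul(j, Pow(-43, -1)))), -1)) = Mul(Add(-1630, 0), Pow(Add(108, Add(Mul(2153, Pow(-1048, -1)), Mul(-823, Pow(-43, -1)))), -1)) = Mul(-1630, Pow(Add(108, Add(Mul(2153, Rational(-1, 1048)), Mul(-823, Rational(-1, 43)))), -1)) = Mul(-1630, Pow(Add(108, Add(Rational(-2153, 1048), Rational(823, 43))), -1)) = Mul(-1630, Pow(Add(108, Rational(769925, 45064)), -1)) = Mul(-1630, Pow(Rational(5636837, 45064), -1)) = Mul(-1630, Rational(45064, 5636837)) = Rational(-73454320, 5636837)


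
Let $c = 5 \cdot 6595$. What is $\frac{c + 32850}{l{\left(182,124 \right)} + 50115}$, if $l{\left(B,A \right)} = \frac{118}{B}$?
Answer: $\frac{5990075}{4560524} \approx 1.3135$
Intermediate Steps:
$c = 32975$
$\frac{c + 32850}{l{\left(182,124 \right)} + 50115} = \frac{32975 + 32850}{\frac{118}{182} + 50115} = \frac{65825}{118 \cdot \frac{1}{182} + 50115} = \frac{65825}{\frac{59}{91} + 50115} = \frac{65825}{\frac{4560524}{91}} = 65825 \cdot \frac{91}{4560524} = \frac{5990075}{4560524}$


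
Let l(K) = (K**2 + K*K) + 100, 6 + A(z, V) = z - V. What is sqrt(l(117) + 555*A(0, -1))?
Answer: sqrt(24703) ≈ 157.17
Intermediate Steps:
A(z, V) = -6 + z - V (A(z, V) = -6 + (z - V) = -6 + z - V)
l(K) = 100 + 2*K**2 (l(K) = (K**2 + K**2) + 100 = 2*K**2 + 100 = 100 + 2*K**2)
sqrt(l(117) + 555*A(0, -1)) = sqrt((100 + 2*117**2) + 555*(-6 + 0 - 1*(-1))) = sqrt((100 + 2*13689) + 555*(-6 + 0 + 1)) = sqrt((100 + 27378) + 555*(-5)) = sqrt(27478 - 2775) = sqrt(24703)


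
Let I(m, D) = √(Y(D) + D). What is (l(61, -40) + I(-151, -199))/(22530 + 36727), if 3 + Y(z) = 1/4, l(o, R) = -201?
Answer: -201/59257 + I*√807/118514 ≈ -0.003392 + 0.0002397*I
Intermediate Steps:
Y(z) = -11/4 (Y(z) = -3 + 1/4 = -3 + ¼ = -11/4)
I(m, D) = √(-11/4 + D)
(l(61, -40) + I(-151, -199))/(22530 + 36727) = (-201 + √(-11 + 4*(-199))/2)/(22530 + 36727) = (-201 + √(-11 - 796)/2)/59257 = (-201 + √(-807)/2)*(1/59257) = (-201 + (I*√807)/2)*(1/59257) = (-201 + I*√807/2)*(1/59257) = -201/59257 + I*√807/118514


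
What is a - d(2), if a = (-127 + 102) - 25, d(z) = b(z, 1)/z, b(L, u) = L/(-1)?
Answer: -49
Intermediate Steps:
b(L, u) = -L (b(L, u) = L*(-1) = -L)
d(z) = -1 (d(z) = (-z)/z = -1)
a = -50 (a = -25 - 25 = -50)
a - d(2) = -50 - 1*(-1) = -50 + 1 = -49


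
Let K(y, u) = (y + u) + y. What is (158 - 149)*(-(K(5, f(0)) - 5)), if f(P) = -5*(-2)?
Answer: -135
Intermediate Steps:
f(P) = 10
K(y, u) = u + 2*y (K(y, u) = (u + y) + y = u + 2*y)
(158 - 149)*(-(K(5, f(0)) - 5)) = (158 - 149)*(-((10 + 2*5) - 5)) = 9*(-((10 + 10) - 5)) = 9*(-(20 - 5)) = 9*(-1*15) = 9*(-15) = -135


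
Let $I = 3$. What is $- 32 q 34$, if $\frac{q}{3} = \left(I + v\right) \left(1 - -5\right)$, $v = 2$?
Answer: $-97920$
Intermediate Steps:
$q = 90$ ($q = 3 \left(3 + 2\right) \left(1 - -5\right) = 3 \cdot 5 \left(1 + 5\right) = 3 \cdot 5 \cdot 6 = 3 \cdot 30 = 90$)
$- 32 q 34 = \left(-32\right) 90 \cdot 34 = \left(-2880\right) 34 = -97920$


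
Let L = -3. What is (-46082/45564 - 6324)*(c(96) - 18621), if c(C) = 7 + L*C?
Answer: 1361855161459/11391 ≈ 1.1956e+8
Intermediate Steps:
c(C) = 7 - 3*C
(-46082/45564 - 6324)*(c(96) - 18621) = (-46082/45564 - 6324)*((7 - 3*96) - 18621) = (-46082*1/45564 - 6324)*((7 - 288) - 18621) = (-23041/22782 - 6324)*(-281 - 18621) = -144096409/22782*(-18902) = 1361855161459/11391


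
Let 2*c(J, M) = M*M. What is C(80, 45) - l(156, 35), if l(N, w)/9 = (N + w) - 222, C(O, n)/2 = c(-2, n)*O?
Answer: 162279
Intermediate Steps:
c(J, M) = M²/2 (c(J, M) = (M*M)/2 = M²/2)
C(O, n) = O*n² (C(O, n) = 2*((n²/2)*O) = 2*(O*n²/2) = O*n²)
l(N, w) = -1998 + 9*N + 9*w (l(N, w) = 9*((N + w) - 222) = 9*(-222 + N + w) = -1998 + 9*N + 9*w)
C(80, 45) - l(156, 35) = 80*45² - (-1998 + 9*156 + 9*35) = 80*2025 - (-1998 + 1404 + 315) = 162000 - 1*(-279) = 162000 + 279 = 162279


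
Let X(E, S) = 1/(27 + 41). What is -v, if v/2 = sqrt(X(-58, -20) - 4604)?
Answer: -I*sqrt(5322207)/17 ≈ -135.71*I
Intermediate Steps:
X(E, S) = 1/68
v = I*sqrt(5322207)/17 (v = 2*sqrt(1/68 - 4604) = 2*sqrt(-313071/68) = 2*(I*sqrt(5322207)/34) = I*sqrt(5322207)/17 ≈ 135.71*I)
-v = -I*sqrt(5322207)/17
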